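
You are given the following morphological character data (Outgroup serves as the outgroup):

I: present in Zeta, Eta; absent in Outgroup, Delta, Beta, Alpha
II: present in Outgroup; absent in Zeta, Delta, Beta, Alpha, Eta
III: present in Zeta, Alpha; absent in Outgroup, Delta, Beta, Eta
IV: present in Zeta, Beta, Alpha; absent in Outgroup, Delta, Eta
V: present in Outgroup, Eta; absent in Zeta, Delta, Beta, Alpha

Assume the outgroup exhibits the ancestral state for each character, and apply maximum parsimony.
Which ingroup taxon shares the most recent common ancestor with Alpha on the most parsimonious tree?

Character polarity is set by the outgroup: the derived state is whichever differs from the outgroup's state, so for II, V the derived state is 'absent', and for the remaining characters it is 'present'.
I (state 'present') occurs in Eta and Zeta but conflicts with the nesting implied by the other characters — most parsimoniously interpreted as homoplasy.
II (derived state 'absent') is shared by all ingroup taxa — unites the whole ingroup.
Only Alpha and Zeta show the derived state 'present' for III, supporting them as a clade.
Only Alpha, Beta, and Zeta show the derived state 'present' for IV, supporting them as a clade.
Only Alpha, Beta, Delta, and Zeta show the derived state 'absent' for V, supporting them as a clade.
Most parsimonious ingroup topology: ((((Zeta,Alpha),Beta),Delta),Eta).
Alpha and Zeta form a cherry on this tree, so they are sister taxa.

Zeta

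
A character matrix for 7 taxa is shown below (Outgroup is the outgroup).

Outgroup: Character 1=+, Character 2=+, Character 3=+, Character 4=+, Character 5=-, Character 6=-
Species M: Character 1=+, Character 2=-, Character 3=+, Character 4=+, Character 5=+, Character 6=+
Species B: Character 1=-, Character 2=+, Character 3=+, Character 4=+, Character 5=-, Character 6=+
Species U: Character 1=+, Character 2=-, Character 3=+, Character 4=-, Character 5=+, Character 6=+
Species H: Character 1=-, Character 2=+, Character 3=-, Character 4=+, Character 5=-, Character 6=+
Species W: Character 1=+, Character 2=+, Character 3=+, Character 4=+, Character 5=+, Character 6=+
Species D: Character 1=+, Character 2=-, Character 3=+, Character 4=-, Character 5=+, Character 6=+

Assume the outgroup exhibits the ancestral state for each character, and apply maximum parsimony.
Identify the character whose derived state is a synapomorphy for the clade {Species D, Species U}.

Character 4

Character polarity is set by the outgroup: the derived state is whichever differs from the outgroup's state, so for Character 1, Character 2, Character 3, Character 4 the derived state is '-', and for the remaining characters it is '+'.
Only Species B and Species H show the derived state '-' for Character 1, supporting them as a clade.
Only Species D, Species M, and Species U show the derived state '-' for Character 2, supporting them as a clade.
Character 3: derived state '-' in Species H only — an autapomorphy, so it tells us nothing about relationships among taxa.
Only Species D and Species U show the derived state '-' for Character 4, supporting them as a clade.
Only Species D, Species M, Species U, and Species W show the derived state '+' for Character 5, supporting them as a clade.
All ingroup taxa share the derived state '+' for Character 6; it defines the ingroup but does not resolve relationships within it.
Most parsimonious ingroup topology: (((Species M,(Species U,Species D)),Species W),(Species B,Species H)).
The clade {Species D, Species U} is supported by Character 4: its derived state '-' occurs in exactly those taxa and in no other taxon (including the outgroup).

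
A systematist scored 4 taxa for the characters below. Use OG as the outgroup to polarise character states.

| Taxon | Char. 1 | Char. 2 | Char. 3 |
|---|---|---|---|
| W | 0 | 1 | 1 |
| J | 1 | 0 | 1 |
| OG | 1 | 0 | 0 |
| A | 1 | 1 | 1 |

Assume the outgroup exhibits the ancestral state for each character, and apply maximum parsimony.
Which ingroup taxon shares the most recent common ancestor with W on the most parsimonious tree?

Character polarity is set by the outgroup: the derived state is whichever differs from the outgroup's state, so for Char. 1 the derived state is '0', and for the remaining characters it is '1'.
Char. 1: derived state '0' in W only — an autapomorphy, so it tells us nothing about relationships among taxa.
Char. 2 (derived state '1') is shared by A and W — a synapomorphy uniting that clade.
Char. 3 (derived state '1') is shared by all ingroup taxa — unites the whole ingroup.
Most parsimonious ingroup topology: ((W,A),J).
W and A form a cherry on this tree, so they are sister taxa.

A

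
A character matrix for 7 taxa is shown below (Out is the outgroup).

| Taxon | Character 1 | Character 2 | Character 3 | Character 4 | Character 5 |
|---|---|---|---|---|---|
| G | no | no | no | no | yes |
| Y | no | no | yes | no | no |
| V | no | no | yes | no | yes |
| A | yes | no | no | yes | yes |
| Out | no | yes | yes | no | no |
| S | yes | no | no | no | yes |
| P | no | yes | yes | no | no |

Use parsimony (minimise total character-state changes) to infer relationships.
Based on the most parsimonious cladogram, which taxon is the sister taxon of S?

Character polarity is set by the outgroup: the derived state is whichever differs from the outgroup's state, so for Character 2, Character 3 the derived state is 'no', and for the remaining characters it is 'yes'.
Character 1: derived state 'yes' in A and S only — synapomorphy for {A, S}.
Character 2 (derived state 'no') is shared by A, G, S, V, and Y — a synapomorphy uniting that clade.
Character 3 (derived state 'no') is shared by A, G, and S — a synapomorphy uniting that clade.
Character 4: derived state 'yes' in A only — an autapomorphy, so it tells us nothing about relationships among taxa.
Character 5: derived state 'yes' in A, G, S, and V only — synapomorphy for {A, G, S, V}.
Most parsimonious ingroup topology: ((Y,((G,(S,A)),V)),P).
S and A form a cherry on this tree, so they are sister taxa.

A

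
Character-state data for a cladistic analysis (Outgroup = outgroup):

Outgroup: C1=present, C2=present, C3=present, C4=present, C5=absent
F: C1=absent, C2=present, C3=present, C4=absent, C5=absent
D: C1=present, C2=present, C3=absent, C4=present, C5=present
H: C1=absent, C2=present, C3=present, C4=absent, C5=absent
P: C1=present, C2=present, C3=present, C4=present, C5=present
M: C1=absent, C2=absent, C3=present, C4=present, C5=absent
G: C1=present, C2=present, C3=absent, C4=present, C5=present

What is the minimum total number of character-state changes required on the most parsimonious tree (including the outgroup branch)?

Character polarity is set by the outgroup: the derived state is whichever differs from the outgroup's state, so for C1, C2, C3, C4 the derived state is 'absent', and for the remaining characters it is 'present'.
C1: derived state 'absent' in F, H, and M only — synapomorphy for {F, H, M}.
C2 (derived state 'absent') is unique to M (autapomorphy; uninformative for grouping).
C3: derived state 'absent' in D and G only — synapomorphy for {D, G}.
Only F and H show the derived state 'absent' for C4, supporting them as a clade.
C5 (derived state 'present') is shared by D, G, and P — a synapomorphy uniting that clade.
Most parsimonious ingroup topology: (((F,H),M),((D,G),P)).
Changes per character on this tree: C1: 1; C2: 1; C3: 1; C4: 1; C5: 1.
Total = 5.

5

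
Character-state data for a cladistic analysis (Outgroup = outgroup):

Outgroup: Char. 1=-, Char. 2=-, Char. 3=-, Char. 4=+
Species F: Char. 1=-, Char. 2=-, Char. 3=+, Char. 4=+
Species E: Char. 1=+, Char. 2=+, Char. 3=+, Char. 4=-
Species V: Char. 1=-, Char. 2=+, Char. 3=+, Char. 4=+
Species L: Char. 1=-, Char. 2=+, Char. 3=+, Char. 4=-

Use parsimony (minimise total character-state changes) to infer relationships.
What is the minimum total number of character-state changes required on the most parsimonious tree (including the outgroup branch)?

4

Character polarity is set by the outgroup: the derived state is whichever differs from the outgroup's state, so for Char. 4 the derived state is '-', and for the remaining characters it is '+'.
Char. 1: derived state '+' in Species E only — an autapomorphy, so it tells us nothing about relationships among taxa.
Char. 2 (derived state '+') is shared by Species E, Species L, and Species V — a synapomorphy uniting that clade.
All ingroup taxa share the derived state '+' for Char. 3; it defines the ingroup but does not resolve relationships within it.
Only Species E and Species L show the derived state '-' for Char. 4, supporting them as a clade.
Most parsimonious ingroup topology: (Species F,((Species E,Species L),Species V)).
Changes per character on this tree: Char. 1: 1; Char. 2: 1; Char. 3: 1; Char. 4: 1.
Total = 4.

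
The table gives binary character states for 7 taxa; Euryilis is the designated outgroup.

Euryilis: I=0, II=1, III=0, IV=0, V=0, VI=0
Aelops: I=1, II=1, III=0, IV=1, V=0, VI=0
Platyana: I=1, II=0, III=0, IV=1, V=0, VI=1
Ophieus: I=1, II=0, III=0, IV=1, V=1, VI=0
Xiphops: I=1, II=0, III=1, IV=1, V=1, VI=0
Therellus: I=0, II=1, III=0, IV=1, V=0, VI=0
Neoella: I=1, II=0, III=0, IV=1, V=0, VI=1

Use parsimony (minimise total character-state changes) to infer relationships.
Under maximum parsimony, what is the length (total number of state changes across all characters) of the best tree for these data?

Character polarity is set by the outgroup: the derived state is whichever differs from the outgroup's state, so for II the derived state is '0', and for the remaining characters it is '1'.
Only Aelops, Neoella, Ophieus, Platyana, and Xiphops show the derived state '1' for I, supporting them as a clade.
II (derived state '0') is shared by Neoella, Ophieus, Platyana, and Xiphops — a synapomorphy uniting that clade.
III (derived state '1') is unique to Xiphops (autapomorphy; uninformative for grouping).
IV (derived state '1') is shared by all ingroup taxa — unites the whole ingroup.
Only Ophieus and Xiphops show the derived state '1' for V, supporting them as a clade.
Only Neoella and Platyana show the derived state '1' for VI, supporting them as a clade.
Most parsimonious ingroup topology: ((Aelops,((Platyana,Neoella),(Ophieus,Xiphops))),Therellus).
Changes per character on this tree: I: 1; II: 1; III: 1; IV: 1; V: 1; VI: 1.
Total = 6.

6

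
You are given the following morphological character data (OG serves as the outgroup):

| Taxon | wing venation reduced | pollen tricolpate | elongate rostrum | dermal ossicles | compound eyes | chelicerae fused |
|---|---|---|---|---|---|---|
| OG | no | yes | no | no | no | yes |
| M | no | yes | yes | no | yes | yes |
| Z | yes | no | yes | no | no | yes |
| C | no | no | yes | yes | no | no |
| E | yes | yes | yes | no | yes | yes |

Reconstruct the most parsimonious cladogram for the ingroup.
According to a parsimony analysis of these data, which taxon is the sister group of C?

Character polarity is set by the outgroup: the derived state is whichever differs from the outgroup's state, so for pollen tricolpate, chelicerae fused the derived state is 'no', and for the remaining characters it is 'yes'.
wing venation reduced groups E and Z, which is incompatible with the clades supported by the remaining characters; treating it as convergent (homoplasy) costs fewer steps than any alternative tree.
Only C and Z show the derived state 'no' for pollen tricolpate, supporting them as a clade.
elongate rostrum (derived state 'yes') is shared by all ingroup taxa — unites the whole ingroup.
dermal ossicles: derived state 'yes' in C only — an autapomorphy, so it tells us nothing about relationships among taxa.
Only E and M show the derived state 'yes' for compound eyes, supporting them as a clade.
chelicerae fused: derived state 'no' in C only — an autapomorphy, so it tells us nothing about relationships among taxa.
Most parsimonious ingroup topology: ((M,E),(Z,C)).
C and Z form a cherry on this tree, so they are sister taxa.

Z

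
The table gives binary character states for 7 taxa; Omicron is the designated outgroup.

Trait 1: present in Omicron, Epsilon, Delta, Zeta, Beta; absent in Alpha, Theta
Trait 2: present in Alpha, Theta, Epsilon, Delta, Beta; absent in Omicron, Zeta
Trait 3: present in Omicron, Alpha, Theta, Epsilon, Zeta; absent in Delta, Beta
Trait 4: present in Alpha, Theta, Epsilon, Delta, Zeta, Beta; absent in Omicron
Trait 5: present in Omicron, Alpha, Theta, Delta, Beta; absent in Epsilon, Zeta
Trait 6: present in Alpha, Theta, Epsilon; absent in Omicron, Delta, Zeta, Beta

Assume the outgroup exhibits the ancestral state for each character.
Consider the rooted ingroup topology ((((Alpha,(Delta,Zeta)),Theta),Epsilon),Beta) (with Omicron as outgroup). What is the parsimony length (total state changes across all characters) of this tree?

Map each character onto ((((Alpha,(Delta,Zeta)),Theta),Epsilon),Beta) (rooted by Omicron) and count the minimum state changes it requires (Fitch parsimony):
Trait 1: 2; Trait 2: 2; Trait 3: 2; Trait 4: 1; Trait 5: 2; Trait 6: 2.
Total tree length = 11.

11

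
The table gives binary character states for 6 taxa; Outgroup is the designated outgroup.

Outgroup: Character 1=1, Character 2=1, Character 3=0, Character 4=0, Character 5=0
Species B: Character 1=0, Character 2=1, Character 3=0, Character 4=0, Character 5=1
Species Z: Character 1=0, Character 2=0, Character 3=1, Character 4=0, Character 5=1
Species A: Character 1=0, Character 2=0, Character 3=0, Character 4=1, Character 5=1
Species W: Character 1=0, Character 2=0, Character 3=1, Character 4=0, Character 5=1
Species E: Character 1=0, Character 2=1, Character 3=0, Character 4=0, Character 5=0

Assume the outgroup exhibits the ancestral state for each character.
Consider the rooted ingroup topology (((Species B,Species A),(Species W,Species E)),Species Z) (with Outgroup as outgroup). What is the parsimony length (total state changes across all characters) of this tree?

Map each character onto (((Species B,Species A),(Species W,Species E)),Species Z) (rooted by Outgroup) and count the minimum state changes it requires (Fitch parsimony):
Character 1: 1; Character 2: 3; Character 3: 2; Character 4: 1; Character 5: 2.
Total tree length = 9.

9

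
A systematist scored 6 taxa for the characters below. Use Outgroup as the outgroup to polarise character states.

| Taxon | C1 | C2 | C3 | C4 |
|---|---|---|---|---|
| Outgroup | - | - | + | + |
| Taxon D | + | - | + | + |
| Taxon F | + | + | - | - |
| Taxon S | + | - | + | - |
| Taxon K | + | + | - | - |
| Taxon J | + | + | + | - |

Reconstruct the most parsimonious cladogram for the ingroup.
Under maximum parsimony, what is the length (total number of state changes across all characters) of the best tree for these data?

Character polarity is set by the outgroup: the derived state is whichever differs from the outgroup's state, so for C3, C4 the derived state is '-', and for the remaining characters it is '+'.
All ingroup taxa share the derived state '+' for C1; it defines the ingroup but does not resolve relationships within it.
C2 (derived state '+') is shared by Taxon F, Taxon J, and Taxon K — a synapomorphy uniting that clade.
C3 (derived state '-') is shared by Taxon F and Taxon K — a synapomorphy uniting that clade.
C4 (derived state '-') is shared by Taxon F, Taxon J, Taxon K, and Taxon S — a synapomorphy uniting that clade.
Most parsimonious ingroup topology: (Taxon D,(((Taxon F,Taxon K),Taxon J),Taxon S)).
Changes per character on this tree: C1: 1; C2: 1; C3: 1; C4: 1.
Total = 4.

4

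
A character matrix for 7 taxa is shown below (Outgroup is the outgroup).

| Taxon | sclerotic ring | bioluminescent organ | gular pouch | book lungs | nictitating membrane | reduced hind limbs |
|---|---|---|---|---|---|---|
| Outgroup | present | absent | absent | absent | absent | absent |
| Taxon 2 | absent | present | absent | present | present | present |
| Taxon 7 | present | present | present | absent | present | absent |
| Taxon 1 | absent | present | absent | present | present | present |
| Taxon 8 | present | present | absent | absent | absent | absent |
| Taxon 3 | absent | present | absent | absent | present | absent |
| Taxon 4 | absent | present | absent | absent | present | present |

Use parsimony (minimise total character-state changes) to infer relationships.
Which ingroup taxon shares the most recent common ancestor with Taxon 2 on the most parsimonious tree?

Taxon 1

Character polarity is set by the outgroup: the derived state is whichever differs from the outgroup's state, so for sclerotic ring the derived state is 'absent', and for the remaining characters it is 'present'.
Only Taxon 1, Taxon 2, Taxon 3, and Taxon 4 show the derived state 'absent' for sclerotic ring, supporting them as a clade.
All ingroup taxa share the derived state 'present' for bioluminescent organ; it defines the ingroup but does not resolve relationships within it.
gular pouch: derived state 'present' in Taxon 7 only — an autapomorphy, so it tells us nothing about relationships among taxa.
book lungs (derived state 'present') is shared by Taxon 1 and Taxon 2 — a synapomorphy uniting that clade.
nictitating membrane: derived state 'present' in Taxon 1, Taxon 2, Taxon 3, Taxon 4, and Taxon 7 only — synapomorphy for {Taxon 1, Taxon 2, Taxon 3, Taxon 4, Taxon 7}.
Only Taxon 1, Taxon 2, and Taxon 4 show the derived state 'present' for reduced hind limbs, supporting them as a clade.
Most parsimonious ingroup topology: (((((Taxon 2,Taxon 1),Taxon 4),Taxon 3),Taxon 7),Taxon 8).
Taxon 2 and Taxon 1 form a cherry on this tree, so they are sister taxa.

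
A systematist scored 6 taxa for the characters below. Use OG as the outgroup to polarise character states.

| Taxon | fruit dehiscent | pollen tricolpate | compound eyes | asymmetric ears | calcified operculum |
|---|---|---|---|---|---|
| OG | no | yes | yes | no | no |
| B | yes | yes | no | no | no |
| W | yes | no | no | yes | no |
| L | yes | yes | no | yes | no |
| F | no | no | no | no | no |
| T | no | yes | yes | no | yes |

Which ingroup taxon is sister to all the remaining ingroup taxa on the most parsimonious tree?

Character polarity is set by the outgroup: the derived state is whichever differs from the outgroup's state, so for pollen tricolpate, compound eyes the derived state is 'no', and for the remaining characters it is 'yes'.
Only B, L, and W show the derived state 'yes' for fruit dehiscent, supporting them as a clade.
pollen tricolpate groups F and W, which is incompatible with the clades supported by the remaining characters; treating it as convergent (homoplasy) costs fewer steps than any alternative tree.
compound eyes (derived state 'no') is shared by B, F, L, and W — a synapomorphy uniting that clade.
Only L and W show the derived state 'yes' for asymmetric ears, supporting them as a clade.
calcified operculum: derived state 'yes' in T only — an autapomorphy, so it tells us nothing about relationships among taxa.
Most parsimonious ingroup topology: (((B,(W,L)),F),T).
T is sister to the clade containing all other ingroup taxa, so it is the earliest-diverging (most basal) ingroup lineage.

T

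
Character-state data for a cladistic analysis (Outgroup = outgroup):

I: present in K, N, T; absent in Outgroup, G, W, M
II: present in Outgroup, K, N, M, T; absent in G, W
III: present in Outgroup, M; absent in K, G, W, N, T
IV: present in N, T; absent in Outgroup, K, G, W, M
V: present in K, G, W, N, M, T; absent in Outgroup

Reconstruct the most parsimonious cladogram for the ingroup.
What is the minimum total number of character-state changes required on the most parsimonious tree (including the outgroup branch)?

5

Character polarity is set by the outgroup: the derived state is whichever differs from the outgroup's state, so for II, III the derived state is 'absent', and for the remaining characters it is 'present'.
I: derived state 'present' in K, N, and T only — synapomorphy for {K, N, T}.
II (derived state 'absent') is shared by G and W — a synapomorphy uniting that clade.
III: derived state 'absent' in G, K, N, T, and W only — synapomorphy for {G, K, N, T, W}.
Only N and T show the derived state 'present' for IV, supporting them as a clade.
V (derived state 'present') is shared by all ingroup taxa — unites the whole ingroup.
Most parsimonious ingroup topology: (((K,(N,T)),(G,W)),M).
Changes per character on this tree: I: 1; II: 1; III: 1; IV: 1; V: 1.
Total = 5.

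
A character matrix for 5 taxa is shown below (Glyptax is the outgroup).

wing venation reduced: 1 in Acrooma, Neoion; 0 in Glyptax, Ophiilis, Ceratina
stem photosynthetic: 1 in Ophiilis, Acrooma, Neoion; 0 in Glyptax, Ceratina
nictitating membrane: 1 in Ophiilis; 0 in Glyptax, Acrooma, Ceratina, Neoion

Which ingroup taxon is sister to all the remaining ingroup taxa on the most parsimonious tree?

Ceratina

The outgroup has state '0' for every character, so '1' is the derived state throughout.
wing venation reduced (derived state '1') is shared by Acrooma and Neoion — a synapomorphy uniting that clade.
stem photosynthetic: derived state '1' in Acrooma, Neoion, and Ophiilis only — synapomorphy for {Acrooma, Neoion, Ophiilis}.
nictitating membrane: derived state '1' in Ophiilis only — an autapomorphy, so it tells us nothing about relationships among taxa.
Most parsimonious ingroup topology: ((Ophiilis,(Acrooma,Neoion)),Ceratina).
Ceratina is sister to the clade containing all other ingroup taxa, so it is the earliest-diverging (most basal) ingroup lineage.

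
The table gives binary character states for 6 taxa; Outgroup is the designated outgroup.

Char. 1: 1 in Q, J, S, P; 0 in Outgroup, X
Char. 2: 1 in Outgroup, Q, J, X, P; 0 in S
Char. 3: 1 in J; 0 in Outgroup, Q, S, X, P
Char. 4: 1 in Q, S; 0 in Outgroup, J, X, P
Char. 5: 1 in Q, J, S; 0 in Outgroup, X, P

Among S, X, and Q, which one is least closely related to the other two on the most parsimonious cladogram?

X

Character polarity is set by the outgroup: the derived state is whichever differs from the outgroup's state, so for Char. 2 the derived state is '0', and for the remaining characters it is '1'.
Char. 1 (derived state '1') is shared by J, P, Q, and S — a synapomorphy uniting that clade.
Char. 2 (derived state '0') is unique to S (autapomorphy; uninformative for grouping).
Char. 3 (derived state '1') is unique to J (autapomorphy; uninformative for grouping).
Char. 4: derived state '1' in Q and S only — synapomorphy for {Q, S}.
Char. 5: derived state '1' in J, Q, and S only — synapomorphy for {J, Q, S}.
Most parsimonious ingroup topology: ((((Q,S),J),P),X).
Q and S share a more recent common ancestor with each other than either does with X, so X is the least closely related of the three.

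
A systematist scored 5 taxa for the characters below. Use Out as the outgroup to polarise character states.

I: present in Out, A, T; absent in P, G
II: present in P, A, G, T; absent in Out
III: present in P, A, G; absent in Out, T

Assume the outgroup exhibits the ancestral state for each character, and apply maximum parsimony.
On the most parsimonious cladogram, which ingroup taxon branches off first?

T

Character polarity is set by the outgroup: the derived state is whichever differs from the outgroup's state, so for I the derived state is 'absent', and for the remaining characters it is 'present'.
I (derived state 'absent') is shared by G and P — a synapomorphy uniting that clade.
All ingroup taxa share the derived state 'present' for II; it defines the ingroup but does not resolve relationships within it.
III: derived state 'present' in A, G, and P only — synapomorphy for {A, G, P}.
Most parsimonious ingroup topology: (((P,G),A),T).
T is sister to the clade containing all other ingroup taxa, so it is the earliest-diverging (most basal) ingroup lineage.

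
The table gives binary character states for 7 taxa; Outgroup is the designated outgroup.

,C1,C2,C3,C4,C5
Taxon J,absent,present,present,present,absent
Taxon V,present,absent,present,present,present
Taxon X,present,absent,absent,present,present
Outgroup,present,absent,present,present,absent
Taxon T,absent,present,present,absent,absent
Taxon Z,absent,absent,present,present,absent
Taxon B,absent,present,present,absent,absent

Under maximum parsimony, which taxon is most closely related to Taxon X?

Taxon V

Character polarity is set by the outgroup: the derived state is whichever differs from the outgroup's state, so for C1, C3, C4 the derived state is 'absent', and for the remaining characters it is 'present'.
Only Taxon B, Taxon J, Taxon T, and Taxon Z show the derived state 'absent' for C1, supporting them as a clade.
Only Taxon B, Taxon J, and Taxon T show the derived state 'present' for C2, supporting them as a clade.
C3 (derived state 'absent') is unique to Taxon X (autapomorphy; uninformative for grouping).
C4: derived state 'absent' in Taxon B and Taxon T only — synapomorphy for {Taxon B, Taxon T}.
C5: derived state 'present' in Taxon V and Taxon X only — synapomorphy for {Taxon V, Taxon X}.
Most parsimonious ingroup topology: ((((Taxon T,Taxon B),Taxon J),Taxon Z),(Taxon V,Taxon X)).
Taxon X and Taxon V form a cherry on this tree, so they are sister taxa.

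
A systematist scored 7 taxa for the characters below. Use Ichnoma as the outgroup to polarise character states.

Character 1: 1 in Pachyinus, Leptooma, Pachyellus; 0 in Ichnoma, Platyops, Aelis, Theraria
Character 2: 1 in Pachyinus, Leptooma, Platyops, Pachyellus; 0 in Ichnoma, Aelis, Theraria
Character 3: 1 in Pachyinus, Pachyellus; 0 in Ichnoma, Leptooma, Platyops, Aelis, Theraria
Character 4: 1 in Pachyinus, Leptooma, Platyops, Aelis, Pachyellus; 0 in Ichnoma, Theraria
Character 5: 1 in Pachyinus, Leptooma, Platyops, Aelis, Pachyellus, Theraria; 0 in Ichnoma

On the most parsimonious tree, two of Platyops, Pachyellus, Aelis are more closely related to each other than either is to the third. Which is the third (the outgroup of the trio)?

The outgroup has state '0' for every character, so '1' is the derived state throughout.
Character 1 (derived state '1') is shared by Leptooma, Pachyellus, and Pachyinus — a synapomorphy uniting that clade.
Character 2 (derived state '1') is shared by Leptooma, Pachyellus, Pachyinus, and Platyops — a synapomorphy uniting that clade.
Character 3: derived state '1' in Pachyellus and Pachyinus only — synapomorphy for {Pachyellus, Pachyinus}.
Character 4: derived state '1' in Aelis, Leptooma, Pachyellus, Pachyinus, and Platyops only — synapomorphy for {Aelis, Leptooma, Pachyellus, Pachyinus, Platyops}.
Character 5 (derived state '1') is shared by all ingroup taxa — unites the whole ingroup.
Most parsimonious ingroup topology: (((((Pachyinus,Pachyellus),Leptooma),Platyops),Aelis),Theraria).
Platyops and Pachyellus share a more recent common ancestor with each other than either does with Aelis, so Aelis is the least closely related of the three.

Aelis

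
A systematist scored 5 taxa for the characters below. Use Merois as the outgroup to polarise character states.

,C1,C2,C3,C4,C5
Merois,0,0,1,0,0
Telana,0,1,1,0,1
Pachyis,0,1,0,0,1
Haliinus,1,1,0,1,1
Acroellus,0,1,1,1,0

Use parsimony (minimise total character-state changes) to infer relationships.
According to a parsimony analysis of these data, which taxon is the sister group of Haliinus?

Character polarity is set by the outgroup: the derived state is whichever differs from the outgroup's state, so for C3 the derived state is '0', and for the remaining characters it is '1'.
C1 (derived state '1') is unique to Haliinus (autapomorphy; uninformative for grouping).
C2 (derived state '1') is shared by all ingroup taxa — unites the whole ingroup.
Only Haliinus and Pachyis show the derived state '0' for C3, supporting them as a clade.
C4 (state '1') occurs in Acroellus and Haliinus but conflicts with the nesting implied by the other characters — most parsimoniously interpreted as homoplasy.
C5 (derived state '1') is shared by Haliinus, Pachyis, and Telana — a synapomorphy uniting that clade.
Most parsimonious ingroup topology: ((Telana,(Pachyis,Haliinus)),Acroellus).
Haliinus and Pachyis form a cherry on this tree, so they are sister taxa.

Pachyis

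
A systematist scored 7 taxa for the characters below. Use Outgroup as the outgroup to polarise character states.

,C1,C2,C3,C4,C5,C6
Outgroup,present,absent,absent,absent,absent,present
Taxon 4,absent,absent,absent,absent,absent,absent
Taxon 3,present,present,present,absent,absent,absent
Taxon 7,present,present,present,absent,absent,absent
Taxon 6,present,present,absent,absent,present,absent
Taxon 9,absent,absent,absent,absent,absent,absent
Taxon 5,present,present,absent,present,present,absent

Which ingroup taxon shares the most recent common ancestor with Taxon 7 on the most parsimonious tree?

Character polarity is set by the outgroup: the derived state is whichever differs from the outgroup's state, so for C1, C6 the derived state is 'absent', and for the remaining characters it is 'present'.
C1: derived state 'absent' in Taxon 4 and Taxon 9 only — synapomorphy for {Taxon 4, Taxon 9}.
C2: derived state 'present' in Taxon 3, Taxon 5, Taxon 6, and Taxon 7 only — synapomorphy for {Taxon 3, Taxon 5, Taxon 6, Taxon 7}.
C3: derived state 'present' in Taxon 3 and Taxon 7 only — synapomorphy for {Taxon 3, Taxon 7}.
C4 (derived state 'present') is unique to Taxon 5 (autapomorphy; uninformative for grouping).
Only Taxon 5 and Taxon 6 show the derived state 'present' for C5, supporting them as a clade.
C6 (derived state 'absent') is shared by all ingroup taxa — unites the whole ingroup.
Most parsimonious ingroup topology: ((Taxon 4,Taxon 9),((Taxon 3,Taxon 7),(Taxon 6,Taxon 5))).
Taxon 7 and Taxon 3 form a cherry on this tree, so they are sister taxa.

Taxon 3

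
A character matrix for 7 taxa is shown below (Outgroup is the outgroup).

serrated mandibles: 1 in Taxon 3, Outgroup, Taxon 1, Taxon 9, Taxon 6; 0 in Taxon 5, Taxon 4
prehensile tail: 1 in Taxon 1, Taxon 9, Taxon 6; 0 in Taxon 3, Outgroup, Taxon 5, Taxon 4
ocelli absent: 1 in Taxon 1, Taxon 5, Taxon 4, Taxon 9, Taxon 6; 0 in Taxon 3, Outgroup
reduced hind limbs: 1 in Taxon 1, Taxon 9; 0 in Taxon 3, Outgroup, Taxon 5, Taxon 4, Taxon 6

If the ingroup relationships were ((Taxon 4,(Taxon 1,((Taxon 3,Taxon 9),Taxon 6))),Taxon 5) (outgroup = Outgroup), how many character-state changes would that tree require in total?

Map each character onto ((Taxon 4,(Taxon 1,((Taxon 3,Taxon 9),Taxon 6))),Taxon 5) (rooted by Outgroup) and count the minimum state changes it requires (Fitch parsimony):
serrated mandibles: 2; prehensile tail: 2; ocelli absent: 2; reduced hind limbs: 2.
Total tree length = 8.

8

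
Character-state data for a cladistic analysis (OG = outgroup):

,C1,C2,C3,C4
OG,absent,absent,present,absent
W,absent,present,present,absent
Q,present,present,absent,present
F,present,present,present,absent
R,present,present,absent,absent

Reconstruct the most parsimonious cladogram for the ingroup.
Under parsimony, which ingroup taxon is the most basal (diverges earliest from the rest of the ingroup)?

W

Character polarity is set by the outgroup: the derived state is whichever differs from the outgroup's state, so for C3 the derived state is 'absent', and for the remaining characters it is 'present'.
C1: derived state 'present' in F, Q, and R only — synapomorphy for {F, Q, R}.
C2 (derived state 'present') is shared by all ingroup taxa — unites the whole ingroup.
Only Q and R show the derived state 'absent' for C3, supporting them as a clade.
C4: derived state 'present' in Q only — an autapomorphy, so it tells us nothing about relationships among taxa.
Most parsimonious ingroup topology: (W,((Q,R),F)).
W is sister to the clade containing all other ingroup taxa, so it is the earliest-diverging (most basal) ingroup lineage.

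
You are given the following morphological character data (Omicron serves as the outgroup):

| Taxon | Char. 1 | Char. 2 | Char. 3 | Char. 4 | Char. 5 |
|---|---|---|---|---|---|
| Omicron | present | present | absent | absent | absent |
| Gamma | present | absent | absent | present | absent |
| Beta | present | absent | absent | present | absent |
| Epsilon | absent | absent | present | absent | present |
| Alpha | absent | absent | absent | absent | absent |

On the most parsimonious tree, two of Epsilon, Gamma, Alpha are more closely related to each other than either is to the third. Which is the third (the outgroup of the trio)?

Character polarity is set by the outgroup: the derived state is whichever differs from the outgroup's state, so for Char. 1, Char. 2 the derived state is 'absent', and for the remaining characters it is 'present'.
Char. 1: derived state 'absent' in Alpha and Epsilon only — synapomorphy for {Alpha, Epsilon}.
All ingroup taxa share the derived state 'absent' for Char. 2; it defines the ingroup but does not resolve relationships within it.
Char. 3: derived state 'present' in Epsilon only — an autapomorphy, so it tells us nothing about relationships among taxa.
Char. 4 (derived state 'present') is shared by Beta and Gamma — a synapomorphy uniting that clade.
Char. 5 (derived state 'present') is unique to Epsilon (autapomorphy; uninformative for grouping).
Most parsimonious ingroup topology: ((Gamma,Beta),(Epsilon,Alpha)).
Epsilon and Alpha share a more recent common ancestor with each other than either does with Gamma, so Gamma is the least closely related of the three.

Gamma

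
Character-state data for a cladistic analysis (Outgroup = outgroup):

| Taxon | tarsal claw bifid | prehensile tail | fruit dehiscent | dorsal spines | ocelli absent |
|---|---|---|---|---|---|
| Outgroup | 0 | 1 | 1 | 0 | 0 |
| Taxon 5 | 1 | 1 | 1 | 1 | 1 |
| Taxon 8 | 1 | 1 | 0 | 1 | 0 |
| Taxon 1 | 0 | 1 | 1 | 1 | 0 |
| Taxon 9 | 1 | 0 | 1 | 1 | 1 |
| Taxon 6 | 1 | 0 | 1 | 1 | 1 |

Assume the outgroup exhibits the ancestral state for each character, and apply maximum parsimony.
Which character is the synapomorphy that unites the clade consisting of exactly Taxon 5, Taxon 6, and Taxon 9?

ocelli absent

Character polarity is set by the outgroup: the derived state is whichever differs from the outgroup's state, so for prehensile tail, fruit dehiscent the derived state is '0', and for the remaining characters it is '1'.
tarsal claw bifid: derived state '1' in Taxon 5, Taxon 6, Taxon 8, and Taxon 9 only — synapomorphy for {Taxon 5, Taxon 6, Taxon 8, Taxon 9}.
prehensile tail (derived state '0') is shared by Taxon 6 and Taxon 9 — a synapomorphy uniting that clade.
fruit dehiscent (derived state '0') is unique to Taxon 8 (autapomorphy; uninformative for grouping).
All ingroup taxa share the derived state '1' for dorsal spines; it defines the ingroup but does not resolve relationships within it.
Only Taxon 5, Taxon 6, and Taxon 9 show the derived state '1' for ocelli absent, supporting them as a clade.
Most parsimonious ingroup topology: (((Taxon 5,(Taxon 9,Taxon 6)),Taxon 8),Taxon 1).
The clade {Taxon 5, Taxon 6, Taxon 9} is supported by ocelli absent: its derived state '1' occurs in exactly those taxa and in no other taxon (including the outgroup).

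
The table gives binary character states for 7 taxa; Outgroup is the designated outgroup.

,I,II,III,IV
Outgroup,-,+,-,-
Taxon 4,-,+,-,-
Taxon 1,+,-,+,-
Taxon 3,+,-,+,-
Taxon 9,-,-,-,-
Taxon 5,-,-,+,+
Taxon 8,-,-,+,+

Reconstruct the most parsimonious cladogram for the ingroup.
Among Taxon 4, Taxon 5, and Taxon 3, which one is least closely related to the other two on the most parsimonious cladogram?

Taxon 4

Character polarity is set by the outgroup: the derived state is whichever differs from the outgroup's state, so for II the derived state is '-', and for the remaining characters it is '+'.
I: derived state '+' in Taxon 1 and Taxon 3 only — synapomorphy for {Taxon 1, Taxon 3}.
Only Taxon 1, Taxon 3, Taxon 5, Taxon 8, and Taxon 9 show the derived state '-' for II, supporting them as a clade.
Only Taxon 1, Taxon 3, Taxon 5, and Taxon 8 show the derived state '+' for III, supporting them as a clade.
IV (derived state '+') is shared by Taxon 5 and Taxon 8 — a synapomorphy uniting that clade.
Most parsimonious ingroup topology: (Taxon 4,(((Taxon 1,Taxon 3),(Taxon 5,Taxon 8)),Taxon 9)).
Taxon 5 and Taxon 3 share a more recent common ancestor with each other than either does with Taxon 4, so Taxon 4 is the least closely related of the three.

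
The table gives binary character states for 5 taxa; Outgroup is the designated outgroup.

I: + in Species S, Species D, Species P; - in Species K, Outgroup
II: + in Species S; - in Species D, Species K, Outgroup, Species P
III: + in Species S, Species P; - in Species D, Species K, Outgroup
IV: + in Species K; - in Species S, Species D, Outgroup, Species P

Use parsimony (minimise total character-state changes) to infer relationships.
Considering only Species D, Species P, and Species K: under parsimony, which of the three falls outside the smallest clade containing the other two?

Species K

The outgroup has state '-' for every character, so '+' is the derived state throughout.
Only Species D, Species P, and Species S show the derived state '+' for I, supporting them as a clade.
II (derived state '+') is unique to Species S (autapomorphy; uninformative for grouping).
III (derived state '+') is shared by Species P and Species S — a synapomorphy uniting that clade.
IV: derived state '+' in Species K only — an autapomorphy, so it tells us nothing about relationships among taxa.
Most parsimonious ingroup topology: (((Species S,Species P),Species D),Species K).
Species P and Species D share a more recent common ancestor with each other than either does with Species K, so Species K is the least closely related of the three.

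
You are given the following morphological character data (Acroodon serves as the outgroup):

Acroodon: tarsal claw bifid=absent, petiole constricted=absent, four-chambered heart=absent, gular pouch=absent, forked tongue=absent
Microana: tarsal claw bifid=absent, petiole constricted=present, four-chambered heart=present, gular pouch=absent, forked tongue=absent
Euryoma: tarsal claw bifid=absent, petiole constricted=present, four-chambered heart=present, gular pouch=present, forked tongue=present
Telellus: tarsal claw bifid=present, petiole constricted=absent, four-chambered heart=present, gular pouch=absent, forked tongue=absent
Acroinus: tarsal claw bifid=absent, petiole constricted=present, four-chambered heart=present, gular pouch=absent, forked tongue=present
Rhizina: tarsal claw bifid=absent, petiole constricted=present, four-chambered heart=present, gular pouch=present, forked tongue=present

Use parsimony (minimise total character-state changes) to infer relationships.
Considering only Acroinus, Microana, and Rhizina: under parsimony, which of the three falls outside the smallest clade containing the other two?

The outgroup has state 'absent' for every character, so 'present' is the derived state throughout.
tarsal claw bifid: derived state 'present' in Telellus only — an autapomorphy, so it tells us nothing about relationships among taxa.
petiole constricted: derived state 'present' in Acroinus, Euryoma, Microana, and Rhizina only — synapomorphy for {Acroinus, Euryoma, Microana, Rhizina}.
four-chambered heart (derived state 'present') is shared by all ingroup taxa — unites the whole ingroup.
Only Euryoma and Rhizina show the derived state 'present' for gular pouch, supporting them as a clade.
forked tongue (derived state 'present') is shared by Acroinus, Euryoma, and Rhizina — a synapomorphy uniting that clade.
Most parsimonious ingroup topology: ((Microana,((Euryoma,Rhizina),Acroinus)),Telellus).
Rhizina and Acroinus share a more recent common ancestor with each other than either does with Microana, so Microana is the least closely related of the three.

Microana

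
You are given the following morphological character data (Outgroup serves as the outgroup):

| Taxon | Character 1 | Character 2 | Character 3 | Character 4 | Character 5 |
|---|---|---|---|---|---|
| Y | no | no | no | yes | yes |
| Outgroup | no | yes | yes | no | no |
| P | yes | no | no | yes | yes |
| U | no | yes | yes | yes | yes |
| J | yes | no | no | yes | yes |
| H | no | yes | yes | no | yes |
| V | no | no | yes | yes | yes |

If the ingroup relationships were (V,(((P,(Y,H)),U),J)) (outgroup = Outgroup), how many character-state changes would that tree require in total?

11

Map each character onto (V,(((P,(Y,H)),U),J)) (rooted by Outgroup) and count the minimum state changes it requires (Fitch parsimony):
Character 1: 2; Character 2: 3; Character 3: 3; Character 4: 2; Character 5: 1.
Total tree length = 11.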